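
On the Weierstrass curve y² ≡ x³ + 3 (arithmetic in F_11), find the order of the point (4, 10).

12

2P: tangent at (4, 10): λ = (3·4² + 0)/(2·10) ≡ 4/9. 9⁻¹ ≡ 5 (mod 11), so λ ≡ 4·5 ≡ 9.
  x = λ² - 4 - 4 = 81 - 8 ≡ 7; y = λ·(4 - 7) - 10 ≡ 7. → (7, 7)
3P: (7, 7) + (4, 10). λ = (10 - 7)/(4 - 7) ≡ 3/8 mod 11. 8⁻¹ ≡ 7 (mod 11), so λ ≡ 10.
  x = λ² - 7 - 4 = 100 - 11 ≡ 1; y = λ·(7 - 1) - 7 ≡ 9. → (1, 9)
4P: (1, 9) + (4, 10). λ = (10 - 9)/(4 - 1) ≡ 1/3 mod 11. 3⁻¹ ≡ 4 (mod 11), so λ ≡ 4.
  x = λ² - 1 - 4 = 16 - 5 ≡ 0; y = λ·(1 - 0) - 9 ≡ 6. → (0, 6)
5P: (0, 6) + (4, 10). λ = (10 - 6)/(4 - 0) ≡ 4/4 mod 11. 4⁻¹ ≡ 3 (mod 11), so λ ≡ 1.
  x = λ² - 0 - 4 = 1 - 4 ≡ 8; y = λ·(0 - 8) - 6 ≡ 8. → (8, 8)
6P: (8, 8) + (4, 10). λ = (10 - 8)/(4 - 8) ≡ 2/7 mod 11. 7⁻¹ ≡ 8 (mod 11), so λ ≡ 5.
  x = λ² - 8 - 4 = 25 - 12 ≡ 2; y = λ·(8 - 2) - 8 ≡ 0. → (2, 0)
7P: (2, 0) + (4, 10). λ = (10 - 0)/(4 - 2) ≡ 10/2 mod 11. 2⁻¹ ≡ 6 (mod 11), so λ ≡ 5.
  x = λ² - 2 - 4 = 25 - 6 ≡ 8; y = λ·(2 - 8) - 0 ≡ 3. → (8, 3)
8P: (8, 3) + (4, 10). λ = (10 - 3)/(4 - 8) ≡ 7/7 mod 11. 7⁻¹ ≡ 8 (mod 11), so λ ≡ 1.
  x = λ² - 8 - 4 = 1 - 12 ≡ 0; y = λ·(8 - 0) - 3 ≡ 5. → (0, 5)
9P: (0, 5) + (4, 10). λ = (10 - 5)/(4 - 0) ≡ 5/4 mod 11. 4⁻¹ ≡ 3 (mod 11), so λ ≡ 4.
  x = λ² - 0 - 4 = 16 - 4 ≡ 1; y = λ·(0 - 1) - 5 ≡ 2. → (1, 2)
10P: (1, 2) + (4, 10). λ = (10 - 2)/(4 - 1) ≡ 8/3 mod 11. 3⁻¹ ≡ 4 (mod 11) since 3·4 = 12 ≡ 1, so λ ≡ 10.
  x = λ² - 1 - 4 = 100 - 5 ≡ 7; y = λ·(1 - 7) - 2 ≡ 4. → (7, 4)
11P: (7, 4) + (4, 10). λ = (10 - 4)/(4 - 7) ≡ 6/8 mod 11. 8⁻¹ ≡ 7 (mod 11), so λ ≡ 9.
  x = λ² - 7 - 4 = 81 - 11 ≡ 4; y = λ·(7 - 4) - 4 ≡ 1. → (4, 1)
12P: (4, 1) + (4, 10): same x and y₁ ≡ -y₂, so the sum is O.
12P = O, so the order is 12.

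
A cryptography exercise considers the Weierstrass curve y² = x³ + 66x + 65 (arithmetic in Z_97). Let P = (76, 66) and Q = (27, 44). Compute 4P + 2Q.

(2, 60)

First 4P:
Repeated addition: build up to 4P.
2P: tangent at (76, 66): λ = (3·76² + 66)/(2·66) ≡ 31/35. 35⁻¹ ≡ 61 (mod 97) since 35·61 = 2135 ≡ 1, so λ ≡ 31·61 ≡ 48.
  x = λ² - 76 - 76 = 2304 - 152 ≡ 18; y = λ·(76 - 18) - 66 ≡ 2. → (18, 2)
3P: (18, 2) + (76, 66). λ = (66 - 2)/(76 - 18) ≡ 64/58 mod 97. 58⁻¹ ≡ 92 (mod 97) since 58·92 = 5336 ≡ 1, so λ ≡ 68.
  x = λ² - 18 - 76 = 4624 - 94 ≡ 68; y = λ·(18 - 68) - 2 ≡ 90. → (68, 90)
4P: (68, 90) + (76, 66). λ = (66 - 90)/(76 - 68) ≡ 73/8 mod 97. 8⁻¹ ≡ 85 (mod 97) since 8·85 = 680 ≡ 1, so λ ≡ 94.
  x = λ² - 68 - 76 = 8836 - 144 ≡ 59; y = λ·(68 - 59) - 90 ≡ 77. → (59, 77)
4P = (59, 77).
Next 2Q:
Repeated addition: build up to 2Q.
2Q: tangent at (27, 44): λ = (3·27² + 66)/(2·44) ≡ 22/88. 88⁻¹ ≡ 43 (mod 97), so λ ≡ 22·43 ≡ 73.
  x = λ² - 27 - 27 = 5329 - 54 ≡ 37; y = λ·(27 - 37) - 44 ≡ 2. → (37, 2)
2Q = (37, 2).
Finally 4P + 2Q:
(59, 77) + (37, 2). λ = (2 - 77)/(37 - 59) ≡ 22/75 mod 97. 75⁻¹ ≡ 22 (mod 97), so λ ≡ 96.
  x = λ² - 59 - 37 = 9216 - 96 ≡ 2; y = λ·(59 - 2) - 77 ≡ 60. → (2, 60)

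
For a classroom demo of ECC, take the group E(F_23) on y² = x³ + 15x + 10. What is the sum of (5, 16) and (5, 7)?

O

The two points share x = 5 and their y-coordinates satisfy 16 + 7 ≡ 0 (mod 23), so they are inverses. Their sum is O.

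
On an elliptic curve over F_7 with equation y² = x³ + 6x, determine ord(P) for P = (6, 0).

2

2P: (6, 0) + (6, 0): same x and y₁ ≡ -y₂, so the sum is 𝒪.
2P = 𝒪, so the order is 2.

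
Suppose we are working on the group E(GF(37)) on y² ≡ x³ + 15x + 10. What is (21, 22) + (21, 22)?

(35, 3)

tangent at (21, 22): λ = (3·21² + 15)/(2·22) ≡ 6/7. 7⁻¹ ≡ 16 (mod 37), so λ ≡ 6·16 ≡ 22.
  x = λ² - 21 - 21 = 484 - 42 ≡ 35; y = λ·(21 - 35) - 22 ≡ 3. → (35, 3)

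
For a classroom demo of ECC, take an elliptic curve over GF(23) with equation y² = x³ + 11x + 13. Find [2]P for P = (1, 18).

tangent at (1, 18): λ = (3·1² + 11)/(2·18) ≡ 14/13. 13⁻¹ ≡ 16 (mod 23), so λ ≡ 14·16 ≡ 17.
  x = λ² - 1 - 1 = 289 - 2 ≡ 11; y = λ·(1 - 11) - 18 ≡ 19. → (11, 19)

(11, 19)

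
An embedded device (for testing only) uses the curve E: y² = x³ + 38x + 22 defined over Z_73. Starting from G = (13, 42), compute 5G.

Repeated addition: build up to 5G.
2G: tangent at (13, 42): λ = (3·13² + 38)/(2·42) ≡ 34/11. 11⁻¹ ≡ 20 (mod 73) since 11·20 = 220 ≡ 1, so λ ≡ 34·20 ≡ 23.
  x = λ² - 13 - 13 = 529 - 26 ≡ 65; y = λ·(13 - 65) - 42 ≡ 3. → (65, 3)
3G: (65, 3) + (13, 42). λ = (42 - 3)/(13 - 65) ≡ 39/21 mod 73. 21⁻¹ ≡ 7 (mod 73) since 21·7 = 147 ≡ 1, so λ ≡ 54.
  x = λ² - 65 - 13 = 2916 - 78 ≡ 64; y = λ·(65 - 64) - 3 ≡ 51. → (64, 51)
4G: (64, 51) + (13, 42). λ = (42 - 51)/(13 - 64) ≡ 64/22 mod 73. 22⁻¹ ≡ 10 (mod 73), so λ ≡ 56.
  x = λ² - 64 - 13 = 3136 - 77 ≡ 66; y = λ·(64 - 66) - 51 ≡ 56. → (66, 56)
5G: (66, 56) + (13, 42). λ = (42 - 56)/(13 - 66) ≡ 59/20 mod 73. 20⁻¹ ≡ 11 (mod 73), so λ ≡ 65.
  x = λ² - 66 - 13 = 4225 - 79 ≡ 58; y = λ·(66 - 58) - 56 ≡ 26. → (58, 26)

(58, 26)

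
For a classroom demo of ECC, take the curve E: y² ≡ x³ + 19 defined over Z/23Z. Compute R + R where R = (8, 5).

tangent at (8, 5): λ = (3·8² + 0)/(2·5) ≡ 8/10. 10⁻¹ ≡ 7 (mod 23) since 10·7 = 70 ≡ 1, so λ ≡ 8·7 ≡ 10.
  x = λ² - 8 - 8 = 100 - 16 ≡ 15; y = λ·(8 - 15) - 5 ≡ 17. → (15, 17)

(15, 17)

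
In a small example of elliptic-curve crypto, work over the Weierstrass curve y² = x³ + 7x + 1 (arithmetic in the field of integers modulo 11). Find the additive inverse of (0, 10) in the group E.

(0, 1)

-(0, 10) = (0, -10 mod 11) = (0, 1).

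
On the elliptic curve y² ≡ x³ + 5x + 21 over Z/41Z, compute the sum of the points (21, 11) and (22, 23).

(21, 11) + (22, 23). λ = (23 - 11)/(22 - 21) ≡ 12/1 mod 41. 1⁻¹ ≡ 1 (mod 41), so λ ≡ 12.
  x = λ² - 21 - 22 = 144 - 43 ≡ 19; y = λ·(21 - 19) - 11 ≡ 13. → (19, 13)

(19, 13)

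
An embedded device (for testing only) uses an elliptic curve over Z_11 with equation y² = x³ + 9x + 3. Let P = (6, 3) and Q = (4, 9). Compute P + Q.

(10, 9)

(6, 3) + (4, 9). λ = (9 - 3)/(4 - 6) ≡ 6/9 mod 11. 9⁻¹ ≡ 5 (mod 11) since 9·5 = 45 ≡ 1, so λ ≡ 8.
  x = λ² - 6 - 4 = 64 - 10 ≡ 10; y = λ·(6 - 10) - 3 ≡ 9. → (10, 9)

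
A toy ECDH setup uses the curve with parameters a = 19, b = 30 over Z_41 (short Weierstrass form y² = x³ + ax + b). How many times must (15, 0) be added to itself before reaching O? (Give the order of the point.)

2P: (15, 0) + (15, 0): same x and y₁ ≡ -y₂, so the sum is O.
2P = O, so the order is 2.

2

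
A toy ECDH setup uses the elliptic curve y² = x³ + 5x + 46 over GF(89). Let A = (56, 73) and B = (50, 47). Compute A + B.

(56, 73) + (50, 47). λ = (47 - 73)/(50 - 56) ≡ 63/83 mod 89. 83⁻¹ ≡ 74 (mod 89) since 83·74 = 6142 ≡ 1, so λ ≡ 34.
  x = λ² - 56 - 50 = 1156 - 106 ≡ 71; y = λ·(56 - 71) - 73 ≡ 40. → (71, 40)

(71, 40)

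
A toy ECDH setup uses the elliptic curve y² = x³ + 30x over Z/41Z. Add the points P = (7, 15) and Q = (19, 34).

(40, 25)

(7, 15) + (19, 34). λ = (34 - 15)/(19 - 7) ≡ 19/12 mod 41. 12⁻¹ ≡ 24 (mod 41) since 12·24 = 288 ≡ 1, so λ ≡ 5.
  x = λ² - 7 - 19 = 25 - 26 ≡ 40; y = λ·(7 - 40) - 15 ≡ 25. → (40, 25)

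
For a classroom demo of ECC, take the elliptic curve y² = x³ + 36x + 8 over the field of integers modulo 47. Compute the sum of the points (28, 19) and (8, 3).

(28, 19) + (8, 3). λ = (3 - 19)/(8 - 28) ≡ 31/27 mod 47. 27⁻¹ ≡ 7 (mod 47), so λ ≡ 29.
  x = λ² - 28 - 8 = 841 - 36 ≡ 6; y = λ·(28 - 6) - 19 ≡ 8. → (6, 8)

(6, 8)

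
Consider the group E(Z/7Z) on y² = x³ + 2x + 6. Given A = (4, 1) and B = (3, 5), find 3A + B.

First 3A:
Repeated addition: build up to 3A.
2A: tangent at (4, 1): λ = (3·4² + 2)/(2·1) ≡ 1/2. 2⁻¹ ≡ 4 (mod 7) since 2·4 = 8 ≡ 1, so λ ≡ 1·4 ≡ 4.
  x = λ² - 4 - 4 = 16 - 8 ≡ 1; y = λ·(4 - 1) - 1 ≡ 4. → (1, 4)
3A: (1, 4) + (4, 1). λ = (1 - 4)/(4 - 1) ≡ 4/3 mod 7. 3⁻¹ ≡ 5 (mod 7) since 3·5 = 15 ≡ 1, so λ ≡ 6.
  x = λ² - 1 - 4 = 36 - 5 ≡ 3; y = λ·(1 - 3) - 4 ≡ 5. → (3, 5)
3A = (3, 5).
Finally 3A + B:
tangent at (3, 5): λ = (3·3² + 2)/(2·5) ≡ 1/3. 3⁻¹ ≡ 5 (mod 7) since 3·5 = 15 ≡ 1, so λ ≡ 1·5 ≡ 5.
  x = λ² - 3 - 3 = 25 - 6 ≡ 5; y = λ·(3 - 5) - 5 ≡ 6. → (5, 6)

(5, 6)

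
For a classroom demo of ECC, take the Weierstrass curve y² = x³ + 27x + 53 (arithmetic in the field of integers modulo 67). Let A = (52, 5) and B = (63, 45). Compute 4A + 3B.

First 4A:
Double-and-add on 4 = (100)₂. Start with A = (52, 5) for the leading 1-bit.
double: tangent at (52, 5): λ = (3·52² + 27)/(2·5) ≡ 32/10. 10⁻¹ ≡ 47 (mod 67) since 10·47 = 470 ≡ 1, so λ ≡ 32·47 ≡ 30.
  x = λ² - 52 - 52 = 900 - 104 ≡ 59; y = λ·(52 - 59) - 5 ≡ 53. → (59, 53)
double: tangent at (59, 53): λ = (3·59² + 27)/(2·53) ≡ 18/39. 39⁻¹ ≡ 55 (mod 67) since 39·55 = 2145 ≡ 1, so λ ≡ 18·55 ≡ 52.
  x = λ² - 59 - 59 = 2704 - 118 ≡ 40; y = λ·(59 - 40) - 53 ≡ 64. → (40, 64)
4A = (40, 64).
Next 3B:
Repeated addition: build up to 3B.
2B: tangent at (63, 45): λ = (3·63² + 27)/(2·45) ≡ 8/23. 23⁻¹ ≡ 35 (mod 67) since 23·35 = 805 ≡ 1, so λ ≡ 8·35 ≡ 12.
  x = λ² - 63 - 63 = 144 - 126 ≡ 18; y = λ·(63 - 18) - 45 ≡ 26. → (18, 26)
3B: (18, 26) + (63, 45). λ = (45 - 26)/(63 - 18) ≡ 19/45 mod 67. 45⁻¹ ≡ 3 (mod 67), so λ ≡ 57.
  x = λ² - 18 - 63 = 3249 - 81 ≡ 19; y = λ·(18 - 19) - 26 ≡ 51. → (19, 51)
3B = (19, 51).
Finally 4A + 3B:
(40, 64) + (19, 51). λ = (51 - 64)/(19 - 40) ≡ 54/46 mod 67. 46⁻¹ ≡ 51 (mod 67) since 46·51 = 2346 ≡ 1, so λ ≡ 7.
  x = λ² - 40 - 19 = 49 - 59 ≡ 57; y = λ·(40 - 57) - 64 ≡ 18. → (57, 18)

(57, 18)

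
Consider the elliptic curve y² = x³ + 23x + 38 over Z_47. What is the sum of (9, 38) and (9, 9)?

The two points share x = 9 and their y-coordinates satisfy 38 + 9 ≡ 0 (mod 47), so they are inverses. Their sum is O.

O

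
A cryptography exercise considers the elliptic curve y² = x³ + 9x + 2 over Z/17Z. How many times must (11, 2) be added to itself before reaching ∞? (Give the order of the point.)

12

2P: tangent at (11, 2): λ = (3·11² + 9)/(2·2) ≡ 15/4. 4⁻¹ ≡ 13 (mod 17), so λ ≡ 15·13 ≡ 8.
  x = λ² - 11 - 11 = 64 - 22 ≡ 8; y = λ·(11 - 8) - 2 ≡ 5. → (8, 5)
3P: (8, 5) + (11, 2). λ = (2 - 5)/(11 - 8) ≡ 14/3 mod 17. 3⁻¹ ≡ 6 (mod 17), so λ ≡ 16.
  x = λ² - 8 - 11 = 256 - 19 ≡ 16; y = λ·(8 - 16) - 5 ≡ 3. → (16, 3)
4P: (16, 3) + (11, 2). λ = (2 - 3)/(11 - 16) ≡ 16/12 mod 17. 12⁻¹ ≡ 10 (mod 17) since 12·10 = 120 ≡ 1, so λ ≡ 7.
  x = λ² - 16 - 11 = 49 - 27 ≡ 5; y = λ·(16 - 5) - 3 ≡ 6. → (5, 6)
5P: (5, 6) + (11, 2). λ = (2 - 6)/(11 - 5) ≡ 13/6 mod 17. 6⁻¹ ≡ 3 (mod 17), so λ ≡ 5.
  x = λ² - 5 - 11 = 25 - 16 ≡ 9; y = λ·(5 - 9) - 6 ≡ 8. → (9, 8)
6P: (9, 8) + (11, 2). λ = (2 - 8)/(11 - 9) ≡ 11/2 mod 17. 2⁻¹ ≡ 9 (mod 17), so λ ≡ 14.
  x = λ² - 9 - 11 = 196 - 20 ≡ 6; y = λ·(9 - 6) - 8 ≡ 0. → (6, 0)
7P: (6, 0) + (11, 2). λ = (2 - 0)/(11 - 6) ≡ 2/5 mod 17. 5⁻¹ ≡ 7 (mod 17), so λ ≡ 14.
  x = λ² - 6 - 11 = 196 - 17 ≡ 9; y = λ·(6 - 9) - 0 ≡ 9. → (9, 9)
8P: (9, 9) + (11, 2). λ = (2 - 9)/(11 - 9) ≡ 10/2 mod 17. 2⁻¹ ≡ 9 (mod 17), so λ ≡ 5.
  x = λ² - 9 - 11 = 25 - 20 ≡ 5; y = λ·(9 - 5) - 9 ≡ 11. → (5, 11)
9P: (5, 11) + (11, 2). λ = (2 - 11)/(11 - 5) ≡ 8/6 mod 17. 6⁻¹ ≡ 3 (mod 17) since 6·3 = 18 ≡ 1, so λ ≡ 7.
  x = λ² - 5 - 11 = 49 - 16 ≡ 16; y = λ·(5 - 16) - 11 ≡ 14. → (16, 14)
10P: (16, 14) + (11, 2). λ = (2 - 14)/(11 - 16) ≡ 5/12 mod 17. 12⁻¹ ≡ 10 (mod 17) since 12·10 = 120 ≡ 1, so λ ≡ 16.
  x = λ² - 16 - 11 = 256 - 27 ≡ 8; y = λ·(16 - 8) - 14 ≡ 12. → (8, 12)
11P: (8, 12) + (11, 2). λ = (2 - 12)/(11 - 8) ≡ 7/3 mod 17. 3⁻¹ ≡ 6 (mod 17), so λ ≡ 8.
  x = λ² - 8 - 11 = 64 - 19 ≡ 11; y = λ·(8 - 11) - 12 ≡ 15. → (11, 15)
12P: (11, 15) + (11, 2): same x and y₁ ≡ -y₂, so the sum is ∞.
12P = ∞, so the order is 12.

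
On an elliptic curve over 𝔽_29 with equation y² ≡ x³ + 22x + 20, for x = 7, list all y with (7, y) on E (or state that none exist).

13, 16

x³ + 22x + 20 = 517 ≡ 24 (mod 29).
Square roots of 24 mod 29: 13 and 16 (since 13² = 169 ≡ 24).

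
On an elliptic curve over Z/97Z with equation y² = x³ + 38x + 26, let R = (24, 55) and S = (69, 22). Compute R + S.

(24, 55) + (69, 22). λ = (22 - 55)/(69 - 24) ≡ 64/45 mod 97. 45⁻¹ ≡ 69 (mod 97), so λ ≡ 51.
  x = λ² - 24 - 69 = 2601 - 93 ≡ 83; y = λ·(24 - 83) - 55 ≡ 40. → (83, 40)

(83, 40)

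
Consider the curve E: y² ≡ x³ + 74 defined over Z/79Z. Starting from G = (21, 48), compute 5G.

Double-and-add on 5 = (101)₂. Start with G = (21, 48) for the leading 1-bit.
double: tangent at (21, 48): λ = (3·21² + 0)/(2·48) ≡ 59/17. 17⁻¹ ≡ 14 (mod 79), so λ ≡ 59·14 ≡ 36.
  x = λ² - 21 - 21 = 1296 - 42 ≡ 69; y = λ·(21 - 69) - 48 ≡ 41. → (69, 41)
double: tangent at (69, 41): λ = (3·69² + 0)/(2·41) ≡ 63/3. 3⁻¹ ≡ 53 (mod 79) since 3·53 = 159 ≡ 1, so λ ≡ 63·53 ≡ 21.
  x = λ² - 69 - 69 = 441 - 138 ≡ 66; y = λ·(69 - 66) - 41 ≡ 22. → (66, 22)
add G: (66, 22) + (21, 48). λ = (48 - 22)/(21 - 66) ≡ 26/34 mod 79. 34⁻¹ ≡ 7 (mod 79), so λ ≡ 24.
  x = λ² - 66 - 21 = 576 - 87 ≡ 15; y = λ·(66 - 15) - 22 ≡ 17. → (15, 17)

(15, 17)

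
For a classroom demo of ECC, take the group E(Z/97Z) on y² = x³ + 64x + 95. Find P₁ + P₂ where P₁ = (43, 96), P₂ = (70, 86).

(83, 23)

(43, 96) + (70, 86). λ = (86 - 96)/(70 - 43) ≡ 87/27 mod 97. 27⁻¹ ≡ 18 (mod 97), so λ ≡ 14.
  x = λ² - 43 - 70 = 196 - 113 ≡ 83; y = λ·(43 - 83) - 96 ≡ 23. → (83, 23)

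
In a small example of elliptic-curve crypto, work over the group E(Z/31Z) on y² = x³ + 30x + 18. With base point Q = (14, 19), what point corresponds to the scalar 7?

(27, 19)

Repeated addition: build up to 7Q.
2Q: tangent at (14, 19): λ = (3·14² + 30)/(2·19) ≡ 29/7. 7⁻¹ ≡ 9 (mod 31), so λ ≡ 29·9 ≡ 13.
  x = λ² - 14 - 14 = 169 - 28 ≡ 17; y = λ·(14 - 17) - 19 ≡ 4. → (17, 4)
3Q: (17, 4) + (14, 19). λ = (19 - 4)/(14 - 17) ≡ 15/28 mod 31. 28⁻¹ ≡ 10 (mod 31), so λ ≡ 26.
  x = λ² - 17 - 14 = 676 - 31 ≡ 25; y = λ·(17 - 25) - 4 ≡ 5. → (25, 5)
4Q: (25, 5) + (14, 19). λ = (19 - 5)/(14 - 25) ≡ 14/20 mod 31. 20⁻¹ ≡ 14 (mod 31) since 20·14 = 280 ≡ 1, so λ ≡ 10.
  x = λ² - 25 - 14 = 100 - 39 ≡ 30; y = λ·(25 - 30) - 5 ≡ 7. → (30, 7)
5Q: (30, 7) + (14, 19). λ = (19 - 7)/(14 - 30) ≡ 12/15 mod 31. 15⁻¹ ≡ 29 (mod 31) since 15·29 = 435 ≡ 1, so λ ≡ 7.
  x = λ² - 30 - 14 = 49 - 44 ≡ 5; y = λ·(30 - 5) - 7 ≡ 13. → (5, 13)
6Q: (5, 13) + (14, 19). λ = (19 - 13)/(14 - 5) ≡ 6/9 mod 31. 9⁻¹ ≡ 7 (mod 31) since 9·7 = 63 ≡ 1, so λ ≡ 11.
  x = λ² - 5 - 14 = 121 - 19 ≡ 9; y = λ·(5 - 9) - 13 ≡ 5. → (9, 5)
7Q: (9, 5) + (14, 19). λ = (19 - 5)/(14 - 9) ≡ 14/5 mod 31. 5⁻¹ ≡ 25 (mod 31), so λ ≡ 9.
  x = λ² - 9 - 14 = 81 - 23 ≡ 27; y = λ·(9 - 27) - 5 ≡ 19. → (27, 19)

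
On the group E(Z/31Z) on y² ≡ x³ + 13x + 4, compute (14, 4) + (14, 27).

O

The two points share x = 14 and their y-coordinates satisfy 4 + 27 ≡ 0 (mod 31), so they are inverses. Their sum is ∞.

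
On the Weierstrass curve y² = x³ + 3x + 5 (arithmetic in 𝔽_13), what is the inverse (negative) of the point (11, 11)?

(11, 2)

-(11, 11) = (11, -11 mod 13) = (11, 2).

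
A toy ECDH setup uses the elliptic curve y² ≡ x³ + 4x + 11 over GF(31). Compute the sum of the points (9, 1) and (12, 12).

(20, 0)

(9, 1) + (12, 12). λ = (12 - 1)/(12 - 9) ≡ 11/3 mod 31. 3⁻¹ ≡ 21 (mod 31) since 3·21 = 63 ≡ 1, so λ ≡ 14.
  x = λ² - 9 - 12 = 196 - 21 ≡ 20; y = λ·(9 - 20) - 1 ≡ 0. → (20, 0)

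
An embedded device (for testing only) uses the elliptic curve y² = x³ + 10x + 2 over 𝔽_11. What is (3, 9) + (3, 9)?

(6, 5)

tangent at (3, 9): λ = (3·3² + 10)/(2·9) ≡ 4/7. 7⁻¹ ≡ 8 (mod 11) since 7·8 = 56 ≡ 1, so λ ≡ 4·8 ≡ 10.
  x = λ² - 3 - 3 = 100 - 6 ≡ 6; y = λ·(3 - 6) - 9 ≡ 5. → (6, 5)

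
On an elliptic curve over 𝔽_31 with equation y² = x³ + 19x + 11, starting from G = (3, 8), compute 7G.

O

Double-and-add on 7 = (111)₂. Start with G = (3, 8) for the leading 1-bit.
double: tangent at (3, 8): λ = (3·3² + 19)/(2·8) ≡ 15/16. 16⁻¹ ≡ 2 (mod 31) since 16·2 = 32 ≡ 1, so λ ≡ 15·2 ≡ 30.
  x = λ² - 3 - 3 = 900 - 6 ≡ 26; y = λ·(3 - 26) - 8 ≡ 15. → (26, 15)
add G: (26, 15) + (3, 8). λ = (8 - 15)/(3 - 26) ≡ 24/8 mod 31. 8⁻¹ ≡ 4 (mod 31) since 8·4 = 32 ≡ 1, so λ ≡ 3.
  x = λ² - 26 - 3 = 9 - 29 ≡ 11; y = λ·(26 - 11) - 15 ≡ 30. → (11, 30)
double: tangent at (11, 30): λ = (3·11² + 19)/(2·30) ≡ 10/29. 29⁻¹ ≡ 15 (mod 31) since 29·15 = 435 ≡ 1, so λ ≡ 10·15 ≡ 26.
  x = λ² - 11 - 11 = 676 - 22 ≡ 3; y = λ·(11 - 3) - 30 ≡ 23. → (3, 23)
add G: (3, 23) + (3, 8): same x and y₁ ≡ -y₂, so the sum is the point at infinity.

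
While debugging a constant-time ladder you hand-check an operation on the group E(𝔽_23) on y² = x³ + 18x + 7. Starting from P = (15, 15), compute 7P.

(14, 17)

Double-and-add on 7 = (111)₂. Start with P = (15, 15) for the leading 1-bit.
double: tangent at (15, 15): λ = (3·15² + 18)/(2·15) ≡ 3/7. 7⁻¹ ≡ 10 (mod 23), so λ ≡ 3·10 ≡ 7.
  x = λ² - 15 - 15 = 49 - 30 ≡ 19; y = λ·(15 - 19) - 15 ≡ 3. → (19, 3)
add P: (19, 3) + (15, 15). λ = (15 - 3)/(15 - 19) ≡ 12/19 mod 23. 19⁻¹ ≡ 17 (mod 23) since 19·17 = 323 ≡ 1, so λ ≡ 20.
  x = λ² - 19 - 15 = 400 - 34 ≡ 21; y = λ·(19 - 21) - 3 ≡ 3. → (21, 3)
double: tangent at (21, 3): λ = (3·21² + 18)/(2·3) ≡ 7/6. 6⁻¹ ≡ 4 (mod 23), so λ ≡ 7·4 ≡ 5.
  x = λ² - 21 - 21 = 25 - 42 ≡ 6; y = λ·(21 - 6) - 3 ≡ 3. → (6, 3)
add P: (6, 3) + (15, 15). λ = (15 - 3)/(15 - 6) ≡ 12/9 mod 23. 9⁻¹ ≡ 18 (mod 23), so λ ≡ 9.
  x = λ² - 6 - 15 = 81 - 21 ≡ 14; y = λ·(6 - 14) - 3 ≡ 17. → (14, 17)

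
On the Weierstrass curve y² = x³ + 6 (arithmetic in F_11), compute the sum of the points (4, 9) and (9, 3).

(10, 7)

(4, 9) + (9, 3). λ = (3 - 9)/(9 - 4) ≡ 5/5 mod 11. 5⁻¹ ≡ 9 (mod 11) since 5·9 = 45 ≡ 1, so λ ≡ 1.
  x = λ² - 4 - 9 = 1 - 13 ≡ 10; y = λ·(4 - 10) - 9 ≡ 7. → (10, 7)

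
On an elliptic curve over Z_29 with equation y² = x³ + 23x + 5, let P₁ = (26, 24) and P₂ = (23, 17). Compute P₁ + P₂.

(8, 18)

(26, 24) + (23, 17). λ = (17 - 24)/(23 - 26) ≡ 22/26 mod 29. 26⁻¹ ≡ 19 (mod 29), so λ ≡ 12.
  x = λ² - 26 - 23 = 144 - 49 ≡ 8; y = λ·(26 - 8) - 24 ≡ 18. → (8, 18)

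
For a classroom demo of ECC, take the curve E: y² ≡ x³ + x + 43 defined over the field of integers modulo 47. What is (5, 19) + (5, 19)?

tangent at (5, 19): λ = (3·5² + 1)/(2·19) ≡ 29/38. 38⁻¹ ≡ 26 (mod 47), so λ ≡ 29·26 ≡ 2.
  x = λ² - 5 - 5 = 4 - 10 ≡ 41; y = λ·(5 - 41) - 19 ≡ 3. → (41, 3)

(41, 3)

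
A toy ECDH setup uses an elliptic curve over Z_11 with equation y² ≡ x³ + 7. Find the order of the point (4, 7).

12

2P: tangent at (4, 7): λ = (3·4² + 0)/(2·7) ≡ 4/3. 3⁻¹ ≡ 4 (mod 11), so λ ≡ 4·4 ≡ 5.
  x = λ² - 4 - 4 = 25 - 8 ≡ 6; y = λ·(4 - 6) - 7 ≡ 5. → (6, 5)
3P: (6, 5) + (4, 7). λ = (7 - 5)/(4 - 6) ≡ 2/9 mod 11. 9⁻¹ ≡ 5 (mod 11) since 9·5 = 45 ≡ 1, so λ ≡ 10.
  x = λ² - 6 - 4 = 100 - 10 ≡ 2; y = λ·(6 - 2) - 5 ≡ 2. → (2, 2)
4P: (2, 2) + (4, 7). λ = (7 - 2)/(4 - 2) ≡ 5/2 mod 11. 2⁻¹ ≡ 6 (mod 11) since 2·6 = 12 ≡ 1, so λ ≡ 8.
  x = λ² - 2 - 4 = 64 - 6 ≡ 3; y = λ·(2 - 3) - 2 ≡ 1. → (3, 1)
5P: (3, 1) + (4, 7). λ = (7 - 1)/(4 - 3) ≡ 6/1 mod 11. 1⁻¹ ≡ 1 (mod 11) since 1·1 = 1 ≡ 1, so λ ≡ 6.
  x = λ² - 3 - 4 = 36 - 7 ≡ 7; y = λ·(3 - 7) - 1 ≡ 8. → (7, 8)
6P: (7, 8) + (4, 7). λ = (7 - 8)/(4 - 7) ≡ 10/8 mod 11. 8⁻¹ ≡ 7 (mod 11), so λ ≡ 4.
  x = λ² - 7 - 4 = 16 - 11 ≡ 5; y = λ·(7 - 5) - 8 ≡ 0. → (5, 0)
7P: (5, 0) + (4, 7). λ = (7 - 0)/(4 - 5) ≡ 7/10 mod 11. 10⁻¹ ≡ 10 (mod 11), so λ ≡ 4.
  x = λ² - 5 - 4 = 16 - 9 ≡ 7; y = λ·(5 - 7) - 0 ≡ 3. → (7, 3)
8P: (7, 3) + (4, 7). λ = (7 - 3)/(4 - 7) ≡ 4/8 mod 11. 8⁻¹ ≡ 7 (mod 11) since 8·7 = 56 ≡ 1, so λ ≡ 6.
  x = λ² - 7 - 4 = 36 - 11 ≡ 3; y = λ·(7 - 3) - 3 ≡ 10. → (3, 10)
9P: (3, 10) + (4, 7). λ = (7 - 10)/(4 - 3) ≡ 8/1 mod 11. 1⁻¹ ≡ 1 (mod 11), so λ ≡ 8.
  x = λ² - 3 - 4 = 64 - 7 ≡ 2; y = λ·(3 - 2) - 10 ≡ 9. → (2, 9)
10P: (2, 9) + (4, 7). λ = (7 - 9)/(4 - 2) ≡ 9/2 mod 11. 2⁻¹ ≡ 6 (mod 11) since 2·6 = 12 ≡ 1, so λ ≡ 10.
  x = λ² - 2 - 4 = 100 - 6 ≡ 6; y = λ·(2 - 6) - 9 ≡ 6. → (6, 6)
11P: (6, 6) + (4, 7). λ = (7 - 6)/(4 - 6) ≡ 1/9 mod 11. 9⁻¹ ≡ 5 (mod 11), so λ ≡ 5.
  x = λ² - 6 - 4 = 25 - 10 ≡ 4; y = λ·(6 - 4) - 6 ≡ 4. → (4, 4)
12P: (4, 4) + (4, 7): same x and y₁ ≡ -y₂, so the sum is ∞.
12P = ∞, so the order is 12.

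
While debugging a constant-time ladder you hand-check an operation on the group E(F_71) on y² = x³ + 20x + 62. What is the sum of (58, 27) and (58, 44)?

O

The two points share x = 58 and their y-coordinates satisfy 27 + 44 ≡ 0 (mod 71), so they are inverses. Their sum is the point at infinity.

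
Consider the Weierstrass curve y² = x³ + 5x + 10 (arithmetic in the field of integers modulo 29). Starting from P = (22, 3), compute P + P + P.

Repeated addition: build up to 3P.
2P: tangent at (22, 3): λ = (3·22² + 5)/(2·3) ≡ 7/6. 6⁻¹ ≡ 5 (mod 29), so λ ≡ 7·5 ≡ 6.
  x = λ² - 22 - 22 = 36 - 44 ≡ 21; y = λ·(22 - 21) - 3 ≡ 3. → (21, 3)
3P: (21, 3) + (22, 3). λ = (3 - 3)/(22 - 21) ≡ 0/1 mod 29. 1⁻¹ ≡ 1 (mod 29) since 1·1 = 1 ≡ 1, so λ ≡ 0.
  x = λ² - 21 - 22 = 0 - 43 ≡ 15; y = λ·(21 - 15) - 3 ≡ 26. → (15, 26)

(15, 26)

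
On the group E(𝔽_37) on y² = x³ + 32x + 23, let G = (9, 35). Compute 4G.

(13, 34)

Double-and-add on 4 = (100)₂. Start with G = (9, 35) for the leading 1-bit.
double: tangent at (9, 35): λ = (3·9² + 32)/(2·35) ≡ 16/33. 33⁻¹ ≡ 9 (mod 37) since 33·9 = 297 ≡ 1, so λ ≡ 16·9 ≡ 33.
  x = λ² - 9 - 9 = 1089 - 18 ≡ 35; y = λ·(9 - 35) - 35 ≡ 32. → (35, 32)
double: tangent at (35, 32): λ = (3·35² + 32)/(2·32) ≡ 7/27. 27⁻¹ ≡ 11 (mod 37) since 27·11 = 297 ≡ 1, so λ ≡ 7·11 ≡ 3.
  x = λ² - 35 - 35 = 9 - 70 ≡ 13; y = λ·(35 - 13) - 32 ≡ 34. → (13, 34)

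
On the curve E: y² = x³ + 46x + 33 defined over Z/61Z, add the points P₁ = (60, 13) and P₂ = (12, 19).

(60, 13) + (12, 19). λ = (19 - 13)/(12 - 60) ≡ 6/13 mod 61. 13⁻¹ ≡ 47 (mod 61) since 13·47 = 611 ≡ 1, so λ ≡ 38.
  x = λ² - 60 - 12 = 1444 - 72 ≡ 30; y = λ·(60 - 30) - 13 ≡ 29. → (30, 29)

(30, 29)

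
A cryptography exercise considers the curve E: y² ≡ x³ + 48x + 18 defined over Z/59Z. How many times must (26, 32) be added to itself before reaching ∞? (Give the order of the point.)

3

2P: tangent at (26, 32): λ = (3·26² + 48)/(2·32) ≡ 11/5. 5⁻¹ ≡ 12 (mod 59) since 5·12 = 60 ≡ 1, so λ ≡ 11·12 ≡ 14.
  x = λ² - 26 - 26 = 196 - 52 ≡ 26; y = λ·(26 - 26) - 32 ≡ 27. → (26, 27)
3P: (26, 27) + (26, 32): same x and y₁ ≡ -y₂, so the sum is ∞.
3P = ∞, so the order is 3.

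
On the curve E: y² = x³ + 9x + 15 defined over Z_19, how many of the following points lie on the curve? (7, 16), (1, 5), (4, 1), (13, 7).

(7, 16): 16² ≡ 9, rhs ≡ 3 → off.
(1, 5): 5² ≡ 6, rhs ≡ 6 → on.
(4, 1): 1² ≡ 1, rhs ≡ 1 → on.
(13, 7): 7² ≡ 11, rhs ≡ 11 → on.

3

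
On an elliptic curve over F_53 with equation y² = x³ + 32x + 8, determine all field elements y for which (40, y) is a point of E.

none

x³ + 32x + 8 = 65288 ≡ 45 (mod 53).
45 is a non-residue mod 53; no y exists.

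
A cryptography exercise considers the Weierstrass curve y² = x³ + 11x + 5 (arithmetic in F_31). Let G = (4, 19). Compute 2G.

tangent at (4, 19): λ = (3·4² + 11)/(2·19) ≡ 28/7. 7⁻¹ ≡ 9 (mod 31), so λ ≡ 28·9 ≡ 4.
  x = λ² - 4 - 4 = 16 - 8 ≡ 8; y = λ·(4 - 8) - 19 ≡ 27. → (8, 27)

(8, 27)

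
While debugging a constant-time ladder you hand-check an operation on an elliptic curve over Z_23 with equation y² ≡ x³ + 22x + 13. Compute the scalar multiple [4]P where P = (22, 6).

Repeated addition: build up to 4P.
2P: tangent at (22, 6): λ = (3·22² + 22)/(2·6) ≡ 2/12. 12⁻¹ ≡ 2 (mod 23), so λ ≡ 2·2 ≡ 4.
  x = λ² - 22 - 22 = 16 - 44 ≡ 18; y = λ·(22 - 18) - 6 ≡ 10. → (18, 10)
3P: (18, 10) + (22, 6). λ = (6 - 10)/(22 - 18) ≡ 19/4 mod 23. 4⁻¹ ≡ 6 (mod 23) since 4·6 = 24 ≡ 1, so λ ≡ 22.
  x = λ² - 18 - 22 = 484 - 40 ≡ 7; y = λ·(18 - 7) - 10 ≡ 2. → (7, 2)
4P: (7, 2) + (22, 6). λ = (6 - 2)/(22 - 7) ≡ 4/15 mod 23. 15⁻¹ ≡ 20 (mod 23), so λ ≡ 11.
  x = λ² - 7 - 22 = 121 - 29 ≡ 0; y = λ·(7 - 0) - 2 ≡ 6. → (0, 6)

(0, 6)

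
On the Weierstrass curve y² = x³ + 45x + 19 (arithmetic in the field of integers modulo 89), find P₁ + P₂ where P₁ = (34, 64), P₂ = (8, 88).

(31, 77)

(34, 64) + (8, 88). λ = (88 - 64)/(8 - 34) ≡ 24/63 mod 89. 63⁻¹ ≡ 65 (mod 89), so λ ≡ 47.
  x = λ² - 34 - 8 = 2209 - 42 ≡ 31; y = λ·(34 - 31) - 64 ≡ 77. → (31, 77)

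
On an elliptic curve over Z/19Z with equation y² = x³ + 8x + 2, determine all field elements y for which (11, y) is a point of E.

none

x³ + 8x + 2 = 1421 ≡ 15 (mod 19).
15 is a non-residue mod 19; no y exists.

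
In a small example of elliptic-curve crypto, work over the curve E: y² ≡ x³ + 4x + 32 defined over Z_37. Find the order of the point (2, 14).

2P: tangent at (2, 14): λ = (3·2² + 4)/(2·14) ≡ 16/28. 28⁻¹ ≡ 4 (mod 37) since 28·4 = 112 ≡ 1, so λ ≡ 16·4 ≡ 27.
  x = λ² - 2 - 2 = 729 - 4 ≡ 22; y = λ·(2 - 22) - 14 ≡ 1. → (22, 1)
3P: (22, 1) + (2, 14). λ = (14 - 1)/(2 - 22) ≡ 13/17 mod 37. 17⁻¹ ≡ 24 (mod 37) since 17·24 = 408 ≡ 1, so λ ≡ 16.
  x = λ² - 22 - 2 = 256 - 24 ≡ 10; y = λ·(22 - 10) - 1 ≡ 6. → (10, 6)
4P: (10, 6) + (2, 14). λ = (14 - 6)/(2 - 10) ≡ 8/29 mod 37. 29⁻¹ ≡ 23 (mod 37), so λ ≡ 36.
  x = λ² - 10 - 2 = 1296 - 12 ≡ 26; y = λ·(10 - 26) - 6 ≡ 10. → (26, 10)
5P: (26, 10) + (2, 14). λ = (14 - 10)/(2 - 26) ≡ 4/13 mod 37. 13⁻¹ ≡ 20 (mod 37) since 13·20 = 260 ≡ 1, so λ ≡ 6.
  x = λ² - 26 - 2 = 36 - 28 ≡ 8; y = λ·(26 - 8) - 10 ≡ 24. → (8, 24)
6P: (8, 24) + (2, 14). λ = (14 - 24)/(2 - 8) ≡ 27/31 mod 37. 31⁻¹ ≡ 6 (mod 37), so λ ≡ 14.
  x = λ² - 8 - 2 = 196 - 10 ≡ 1; y = λ·(8 - 1) - 24 ≡ 0. → (1, 0)
7P: (1, 0) + (2, 14). λ = (14 - 0)/(2 - 1) ≡ 14/1 mod 37. 1⁻¹ ≡ 1 (mod 37) since 1·1 = 1 ≡ 1, so λ ≡ 14.
  x = λ² - 1 - 2 = 196 - 3 ≡ 8; y = λ·(1 - 8) - 0 ≡ 13. → (8, 13)
8P: (8, 13) + (2, 14). λ = (14 - 13)/(2 - 8) ≡ 1/31 mod 37. 31⁻¹ ≡ 6 (mod 37) since 31·6 = 186 ≡ 1, so λ ≡ 6.
  x = λ² - 8 - 2 = 36 - 10 ≡ 26; y = λ·(8 - 26) - 13 ≡ 27. → (26, 27)
9P: (26, 27) + (2, 14). λ = (14 - 27)/(2 - 26) ≡ 24/13 mod 37. 13⁻¹ ≡ 20 (mod 37), so λ ≡ 36.
  x = λ² - 26 - 2 = 1296 - 28 ≡ 10; y = λ·(26 - 10) - 27 ≡ 31. → (10, 31)
10P: (10, 31) + (2, 14). λ = (14 - 31)/(2 - 10) ≡ 20/29 mod 37. 29⁻¹ ≡ 23 (mod 37) since 29·23 = 667 ≡ 1, so λ ≡ 16.
  x = λ² - 10 - 2 = 256 - 12 ≡ 22; y = λ·(10 - 22) - 31 ≡ 36. → (22, 36)
11P: (22, 36) + (2, 14). λ = (14 - 36)/(2 - 22) ≡ 15/17 mod 37. 17⁻¹ ≡ 24 (mod 37) since 17·24 = 408 ≡ 1, so λ ≡ 27.
  x = λ² - 22 - 2 = 729 - 24 ≡ 2; y = λ·(22 - 2) - 36 ≡ 23. → (2, 23)
12P: (2, 23) + (2, 14): same x and y₁ ≡ -y₂, so the sum is O.
12P = O, so the order is 12.

12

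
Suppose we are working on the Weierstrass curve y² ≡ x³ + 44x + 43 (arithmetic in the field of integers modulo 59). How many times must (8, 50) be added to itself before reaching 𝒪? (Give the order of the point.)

2P: tangent at (8, 50): λ = (3·8² + 44)/(2·50) ≡ 0/41. 41⁻¹ ≡ 36 (mod 59), so λ ≡ 0·36 ≡ 0.
  x = λ² - 8 - 8 = 0 - 16 ≡ 43; y = λ·(8 - 43) - 50 ≡ 9. → (43, 9)
3P: (43, 9) + (8, 50). λ = (50 - 9)/(8 - 43) ≡ 41/24 mod 59. 24⁻¹ ≡ 32 (mod 59) since 24·32 = 768 ≡ 1, so λ ≡ 14.
  x = λ² - 43 - 8 = 196 - 51 ≡ 27; y = λ·(43 - 27) - 9 ≡ 38. → (27, 38)
4P: (27, 38) + (8, 50). λ = (50 - 38)/(8 - 27) ≡ 12/40 mod 59. 40⁻¹ ≡ 31 (mod 59), so λ ≡ 18.
  x = λ² - 27 - 8 = 324 - 35 ≡ 53; y = λ·(27 - 53) - 38 ≡ 25. → (53, 25)
5P: (53, 25) + (8, 50). λ = (50 - 25)/(8 - 53) ≡ 25/14 mod 59. 14⁻¹ ≡ 38 (mod 59), so λ ≡ 6.
  x = λ² - 53 - 8 = 36 - 61 ≡ 34; y = λ·(53 - 34) - 25 ≡ 30. → (34, 30)
6P: (34, 30) + (8, 50). λ = (50 - 30)/(8 - 34) ≡ 20/33 mod 59. 33⁻¹ ≡ 34 (mod 59), so λ ≡ 31.
  x = λ² - 34 - 8 = 961 - 42 ≡ 34; y = λ·(34 - 34) - 30 ≡ 29. → (34, 29)
7P: (34, 29) + (8, 50). λ = (50 - 29)/(8 - 34) ≡ 21/33 mod 59. 33⁻¹ ≡ 34 (mod 59), so λ ≡ 6.
  x = λ² - 34 - 8 = 36 - 42 ≡ 53; y = λ·(34 - 53) - 29 ≡ 34. → (53, 34)
8P: (53, 34) + (8, 50). λ = (50 - 34)/(8 - 53) ≡ 16/14 mod 59. 14⁻¹ ≡ 38 (mod 59) since 14·38 = 532 ≡ 1, so λ ≡ 18.
  x = λ² - 53 - 8 = 324 - 61 ≡ 27; y = λ·(53 - 27) - 34 ≡ 21. → (27, 21)
9P: (27, 21) + (8, 50). λ = (50 - 21)/(8 - 27) ≡ 29/40 mod 59. 40⁻¹ ≡ 31 (mod 59), so λ ≡ 14.
  x = λ² - 27 - 8 = 196 - 35 ≡ 43; y = λ·(27 - 43) - 21 ≡ 50. → (43, 50)
10P: (43, 50) + (8, 50). λ = (50 - 50)/(8 - 43) ≡ 0/24 mod 59. 24⁻¹ ≡ 32 (mod 59), so λ ≡ 0.
  x = λ² - 43 - 8 = 0 - 51 ≡ 8; y = λ·(43 - 8) - 50 ≡ 9. → (8, 9)
11P: (8, 9) + (8, 50): same x and y₁ ≡ -y₂, so the sum is 𝒪.
11P = 𝒪, so the order is 11.

11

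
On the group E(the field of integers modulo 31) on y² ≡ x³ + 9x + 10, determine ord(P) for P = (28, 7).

6

2P: tangent at (28, 7): λ = (3·28² + 9)/(2·7) ≡ 5/14. 14⁻¹ ≡ 20 (mod 31), so λ ≡ 5·20 ≡ 7.
  x = λ² - 28 - 28 = 49 - 56 ≡ 24; y = λ·(28 - 24) - 7 ≡ 21. → (24, 21)
3P: (24, 21) + (28, 7). λ = (7 - 21)/(28 - 24) ≡ 17/4 mod 31. 4⁻¹ ≡ 8 (mod 31), so λ ≡ 12.
  x = λ² - 24 - 28 = 144 - 52 ≡ 30; y = λ·(24 - 30) - 21 ≡ 0. → (30, 0)
4P: (30, 0) + (28, 7). λ = (7 - 0)/(28 - 30) ≡ 7/29 mod 31. 29⁻¹ ≡ 15 (mod 31) since 29·15 = 435 ≡ 1, so λ ≡ 12.
  x = λ² - 30 - 28 = 144 - 58 ≡ 24; y = λ·(30 - 24) - 0 ≡ 10. → (24, 10)
5P: (24, 10) + (28, 7). λ = (7 - 10)/(28 - 24) ≡ 28/4 mod 31. 4⁻¹ ≡ 8 (mod 31) since 4·8 = 32 ≡ 1, so λ ≡ 7.
  x = λ² - 24 - 28 = 49 - 52 ≡ 28; y = λ·(24 - 28) - 10 ≡ 24. → (28, 24)
6P: (28, 24) + (28, 7): same x and y₁ ≡ -y₂, so the sum is O.
6P = O, so the order is 6.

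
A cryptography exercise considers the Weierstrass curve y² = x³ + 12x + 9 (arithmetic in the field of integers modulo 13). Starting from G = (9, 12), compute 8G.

(4, 11)

Double-and-add on 8 = (1000)₂. Start with G = (9, 12) for the leading 1-bit.
double: tangent at (9, 12): λ = (3·9² + 12)/(2·12) ≡ 8/11. 11⁻¹ ≡ 6 (mod 13), so λ ≡ 8·6 ≡ 9.
  x = λ² - 9 - 9 = 81 - 18 ≡ 11; y = λ·(9 - 11) - 12 ≡ 9. → (11, 9)
double: tangent at (11, 9): λ = (3·11² + 12)/(2·9) ≡ 11/5. 5⁻¹ ≡ 8 (mod 13), so λ ≡ 11·8 ≡ 10.
  x = λ² - 11 - 11 = 100 - 22 ≡ 0; y = λ·(11 - 0) - 9 ≡ 10. → (0, 10)
double: tangent at (0, 10): λ = (3·0² + 12)/(2·10) ≡ 12/7. 7⁻¹ ≡ 2 (mod 13), so λ ≡ 12·2 ≡ 11.
  x = λ² - 0 - 0 = 121 - 0 ≡ 4; y = λ·(0 - 4) - 10 ≡ 11. → (4, 11)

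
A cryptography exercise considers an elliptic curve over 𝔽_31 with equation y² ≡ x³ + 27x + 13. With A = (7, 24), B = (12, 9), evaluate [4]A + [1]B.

First 4A:
Repeated addition: build up to 4A.
2A: tangent at (7, 24): λ = (3·7² + 27)/(2·24) ≡ 19/17. 17⁻¹ ≡ 11 (mod 31), so λ ≡ 19·11 ≡ 23.
  x = λ² - 7 - 7 = 529 - 14 ≡ 19; y = λ·(7 - 19) - 24 ≡ 10. → (19, 10)
3A: (19, 10) + (7, 24). λ = (24 - 10)/(7 - 19) ≡ 14/19 mod 31. 19⁻¹ ≡ 18 (mod 31) since 19·18 = 342 ≡ 1, so λ ≡ 4.
  x = λ² - 19 - 7 = 16 - 26 ≡ 21; y = λ·(19 - 21) - 10 ≡ 13. → (21, 13)
4A: (21, 13) + (7, 24). λ = (24 - 13)/(7 - 21) ≡ 11/17 mod 31. 17⁻¹ ≡ 11 (mod 31), so λ ≡ 28.
  x = λ² - 21 - 7 = 784 - 28 ≡ 12; y = λ·(21 - 12) - 13 ≡ 22. → (12, 22)
4A = (12, 22).
Finally 4A + B:
(12, 22) + (12, 9): same x and y₁ ≡ -y₂, so the sum is the point at infinity.

O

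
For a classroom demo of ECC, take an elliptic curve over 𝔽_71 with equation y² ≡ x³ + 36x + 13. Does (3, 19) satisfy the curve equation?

yes

y² = 19² ≡ 6; x³ + 36x + 13 = 148 ≡ 6 (mod 71). 6 = 6.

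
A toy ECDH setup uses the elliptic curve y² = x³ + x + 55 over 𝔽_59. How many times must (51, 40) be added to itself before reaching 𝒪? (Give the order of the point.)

12

2P: tangent at (51, 40): λ = (3·51² + 1)/(2·40) ≡ 16/21. 21⁻¹ ≡ 45 (mod 59), so λ ≡ 16·45 ≡ 12.
  x = λ² - 51 - 51 = 144 - 102 ≡ 42; y = λ·(51 - 42) - 40 ≡ 9. → (42, 9)
3P: (42, 9) + (51, 40). λ = (40 - 9)/(51 - 42) ≡ 31/9 mod 59. 9⁻¹ ≡ 46 (mod 59), so λ ≡ 10.
  x = λ² - 42 - 51 = 100 - 93 ≡ 7; y = λ·(42 - 7) - 9 ≡ 46. → (7, 46)
4P: (7, 46) + (51, 40). λ = (40 - 46)/(51 - 7) ≡ 53/44 mod 59. 44⁻¹ ≡ 55 (mod 59) since 44·55 = 2420 ≡ 1, so λ ≡ 24.
  x = λ² - 7 - 51 = 576 - 58 ≡ 46; y = λ·(7 - 46) - 46 ≡ 21. → (46, 21)
5P: (46, 21) + (51, 40). λ = (40 - 21)/(51 - 46) ≡ 19/5 mod 59. 5⁻¹ ≡ 12 (mod 59), so λ ≡ 51.
  x = λ² - 46 - 51 = 2601 - 97 ≡ 26; y = λ·(46 - 26) - 21 ≡ 55. → (26, 55)
6P: (26, 55) + (51, 40). λ = (40 - 55)/(51 - 26) ≡ 44/25 mod 59. 25⁻¹ ≡ 26 (mod 59) since 25·26 = 650 ≡ 1, so λ ≡ 23.
  x = λ² - 26 - 51 = 529 - 77 ≡ 39; y = λ·(26 - 39) - 55 ≡ 0. → (39, 0)
7P: (39, 0) + (51, 40). λ = (40 - 0)/(51 - 39) ≡ 40/12 mod 59. 12⁻¹ ≡ 5 (mod 59), so λ ≡ 23.
  x = λ² - 39 - 51 = 529 - 90 ≡ 26; y = λ·(39 - 26) - 0 ≡ 4. → (26, 4)
8P: (26, 4) + (51, 40). λ = (40 - 4)/(51 - 26) ≡ 36/25 mod 59. 25⁻¹ ≡ 26 (mod 59), so λ ≡ 51.
  x = λ² - 26 - 51 = 2601 - 77 ≡ 46; y = λ·(26 - 46) - 4 ≡ 38. → (46, 38)
9P: (46, 38) + (51, 40). λ = (40 - 38)/(51 - 46) ≡ 2/5 mod 59. 5⁻¹ ≡ 12 (mod 59) since 5·12 = 60 ≡ 1, so λ ≡ 24.
  x = λ² - 46 - 51 = 576 - 97 ≡ 7; y = λ·(46 - 7) - 38 ≡ 13. → (7, 13)
10P: (7, 13) + (51, 40). λ = (40 - 13)/(51 - 7) ≡ 27/44 mod 59. 44⁻¹ ≡ 55 (mod 59), so λ ≡ 10.
  x = λ² - 7 - 51 = 100 - 58 ≡ 42; y = λ·(7 - 42) - 13 ≡ 50. → (42, 50)
11P: (42, 50) + (51, 40). λ = (40 - 50)/(51 - 42) ≡ 49/9 mod 59. 9⁻¹ ≡ 46 (mod 59) since 9·46 = 414 ≡ 1, so λ ≡ 12.
  x = λ² - 42 - 51 = 144 - 93 ≡ 51; y = λ·(42 - 51) - 50 ≡ 19. → (51, 19)
12P: (51, 19) + (51, 40): same x and y₁ ≡ -y₂, so the sum is 𝒪.
12P = 𝒪, so the order is 12.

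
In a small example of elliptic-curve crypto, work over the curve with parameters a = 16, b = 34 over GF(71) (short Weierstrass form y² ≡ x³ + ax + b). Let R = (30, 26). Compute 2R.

(65, 52)

tangent at (30, 26): λ = (3·30² + 16)/(2·26) ≡ 18/52. 52⁻¹ ≡ 56 (mod 71) since 52·56 = 2912 ≡ 1, so λ ≡ 18·56 ≡ 14.
  x = λ² - 30 - 30 = 196 - 60 ≡ 65; y = λ·(30 - 65) - 26 ≡ 52. → (65, 52)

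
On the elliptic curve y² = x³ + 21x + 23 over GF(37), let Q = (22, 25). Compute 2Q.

(20, 28)

tangent at (22, 25): λ = (3·22² + 21)/(2·25) ≡ 30/13. 13⁻¹ ≡ 20 (mod 37) since 13·20 = 260 ≡ 1, so λ ≡ 30·20 ≡ 8.
  x = λ² - 22 - 22 = 64 - 44 ≡ 20; y = λ·(22 - 20) - 25 ≡ 28. → (20, 28)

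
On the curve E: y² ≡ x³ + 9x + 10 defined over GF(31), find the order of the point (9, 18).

2P: tangent at (9, 18): λ = (3·9² + 9)/(2·18) ≡ 4/5. 5⁻¹ ≡ 25 (mod 31), so λ ≡ 4·25 ≡ 7.
  x = λ² - 9 - 9 = 49 - 18 ≡ 0; y = λ·(9 - 0) - 18 ≡ 14. → (0, 14)
3P: (0, 14) + (9, 18). λ = (18 - 14)/(9 - 0) ≡ 4/9 mod 31. 9⁻¹ ≡ 7 (mod 31) since 9·7 = 63 ≡ 1, so λ ≡ 28.
  x = λ² - 0 - 9 = 784 - 9 ≡ 0; y = λ·(0 - 0) - 14 ≡ 17. → (0, 17)
4P: (0, 17) + (9, 18). λ = (18 - 17)/(9 - 0) ≡ 1/9 mod 31. 9⁻¹ ≡ 7 (mod 31), so λ ≡ 7.
  x = λ² - 0 - 9 = 49 - 9 ≡ 9; y = λ·(0 - 9) - 17 ≡ 13. → (9, 13)
5P: (9, 13) + (9, 18): same x and y₁ ≡ -y₂, so the sum is 𝒪.
5P = 𝒪, so the order is 5.

5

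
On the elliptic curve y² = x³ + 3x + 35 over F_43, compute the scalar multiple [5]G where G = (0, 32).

Double-and-add on 5 = (101)₂. Start with G = (0, 32) for the leading 1-bit.
double: tangent at (0, 32): λ = (3·0² + 3)/(2·32) ≡ 3/21. 21⁻¹ ≡ 41 (mod 43), so λ ≡ 3·41 ≡ 37.
  x = λ² - 0 - 0 = 1369 - 0 ≡ 36; y = λ·(0 - 36) - 32 ≡ 12. → (36, 12)
double: tangent at (36, 12): λ = (3·36² + 3)/(2·12) ≡ 21/24. 24⁻¹ ≡ 9 (mod 43), so λ ≡ 21·9 ≡ 17.
  x = λ² - 36 - 36 = 289 - 72 ≡ 2; y = λ·(36 - 2) - 12 ≡ 7. → (2, 7)
add G: (2, 7) + (0, 32). λ = (32 - 7)/(0 - 2) ≡ 25/41 mod 43. 41⁻¹ ≡ 21 (mod 43), so λ ≡ 9.
  x = λ² - 2 - 0 = 81 - 2 ≡ 36; y = λ·(2 - 36) - 7 ≡ 31. → (36, 31)

(36, 31)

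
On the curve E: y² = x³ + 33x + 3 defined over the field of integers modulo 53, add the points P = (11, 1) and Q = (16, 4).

(11, 1) + (16, 4). λ = (4 - 1)/(16 - 11) ≡ 3/5 mod 53. 5⁻¹ ≡ 32 (mod 53), so λ ≡ 43.
  x = λ² - 11 - 16 = 1849 - 27 ≡ 20; y = λ·(11 - 20) - 1 ≡ 36. → (20, 36)

(20, 36)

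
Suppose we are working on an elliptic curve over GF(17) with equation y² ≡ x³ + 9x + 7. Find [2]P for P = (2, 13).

tangent at (2, 13): λ = (3·2² + 9)/(2·13) ≡ 4/9. 9⁻¹ ≡ 2 (mod 17) since 9·2 = 18 ≡ 1, so λ ≡ 4·2 ≡ 8.
  x = λ² - 2 - 2 = 64 - 4 ≡ 9; y = λ·(2 - 9) - 13 ≡ 16. → (9, 16)

(9, 16)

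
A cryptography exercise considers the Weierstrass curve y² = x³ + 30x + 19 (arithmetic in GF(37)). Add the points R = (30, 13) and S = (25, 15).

(31, 17)

(30, 13) + (25, 15). λ = (15 - 13)/(25 - 30) ≡ 2/32 mod 37. 32⁻¹ ≡ 22 (mod 37), so λ ≡ 7.
  x = λ² - 30 - 25 = 49 - 55 ≡ 31; y = λ·(30 - 31) - 13 ≡ 17. → (31, 17)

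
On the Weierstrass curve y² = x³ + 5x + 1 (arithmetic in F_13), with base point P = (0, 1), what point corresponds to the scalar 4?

Double-and-add on 4 = (100)₂. Start with P = (0, 1) for the leading 1-bit.
double: tangent at (0, 1): λ = (3·0² + 5)/(2·1) ≡ 5/2. 2⁻¹ ≡ 7 (mod 13) since 2·7 = 14 ≡ 1, so λ ≡ 5·7 ≡ 9.
  x = λ² - 0 - 0 = 81 - 0 ≡ 3; y = λ·(0 - 3) - 1 ≡ 11. → (3, 11)
double: tangent at (3, 11): λ = (3·3² + 5)/(2·11) ≡ 6/9. 9⁻¹ ≡ 3 (mod 13) since 9·3 = 27 ≡ 1, so λ ≡ 6·3 ≡ 5.
  x = λ² - 3 - 3 = 25 - 6 ≡ 6; y = λ·(3 - 6) - 11 ≡ 0. → (6, 0)

(6, 0)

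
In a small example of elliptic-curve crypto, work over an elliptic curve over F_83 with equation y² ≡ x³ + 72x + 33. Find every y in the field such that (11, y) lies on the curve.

9, 74

x³ + 72x + 33 = 2156 ≡ 81 (mod 83).
Square roots of 81 mod 83: 9 and 74 (since 9² = 81 ≡ 81).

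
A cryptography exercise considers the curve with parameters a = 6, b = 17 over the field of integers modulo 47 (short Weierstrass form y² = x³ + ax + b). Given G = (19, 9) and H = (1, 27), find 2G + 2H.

First 2G:
Repeated addition: build up to 2G.
2G: tangent at (19, 9): λ = (3·19² + 6)/(2·9) ≡ 8/18. 18⁻¹ ≡ 34 (mod 47) since 18·34 = 612 ≡ 1, so λ ≡ 8·34 ≡ 37.
  x = λ² - 19 - 19 = 1369 - 38 ≡ 15; y = λ·(19 - 15) - 9 ≡ 45. → (15, 45)
2G = (15, 45).
Next 2H:
Repeated addition: build up to 2H.
2H: tangent at (1, 27): λ = (3·1² + 6)/(2·27) ≡ 9/7. 7⁻¹ ≡ 27 (mod 47) since 7·27 = 189 ≡ 1, so λ ≡ 9·27 ≡ 8.
  x = λ² - 1 - 1 = 64 - 2 ≡ 15; y = λ·(1 - 15) - 27 ≡ 2. → (15, 2)
2H = (15, 2).
Finally 2G + 2H:
(15, 45) + (15, 2): same x and y₁ ≡ -y₂, so the sum is O.

O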